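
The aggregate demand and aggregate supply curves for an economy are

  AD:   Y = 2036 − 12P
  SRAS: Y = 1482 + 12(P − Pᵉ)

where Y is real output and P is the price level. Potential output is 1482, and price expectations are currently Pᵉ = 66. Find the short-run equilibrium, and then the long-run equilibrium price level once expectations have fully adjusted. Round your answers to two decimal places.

Short run: P = 56.08, Y = 1363.00. Long run: P = 46.17.

Short run: with Pᵉ = 66, SRAS is Y = 690 + 12P. Setting AD = SRAS gives 1346 = 24P, so P = 56.08 and Y = 2036 − 12P = 1363.00.
Output 1363.00 is below potential 1482, so over time expected prices fall and SRAS shifts right until Y returns to 1482.
Long run: Y = 1482 on the AD curve gives 1482 = 2036 − 12P, so P = 46.17.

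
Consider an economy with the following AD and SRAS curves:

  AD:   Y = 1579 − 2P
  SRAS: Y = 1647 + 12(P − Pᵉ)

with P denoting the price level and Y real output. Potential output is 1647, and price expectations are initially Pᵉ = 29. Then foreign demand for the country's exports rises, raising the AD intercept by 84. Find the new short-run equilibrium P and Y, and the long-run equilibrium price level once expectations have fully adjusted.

AD shifts right: new AD is Y = 1663 − 2P. With Pᵉ = 29, SRAS is Y = 1299 + 12P.
Short run: 1663 − 2P = 1299 + 12P gives 364 = 14P, so P = 26 and Y = 1663 − 2·26 = 1611.
Y = 1611 is below potential 1647; expectations adjust and SRAS shifts right until Y = 1647.
Long run: on the new AD curve, 1647 = 1663 − 2P gives P = 8.

Short run: P = 26, Y = 1611. Long run: P = 8.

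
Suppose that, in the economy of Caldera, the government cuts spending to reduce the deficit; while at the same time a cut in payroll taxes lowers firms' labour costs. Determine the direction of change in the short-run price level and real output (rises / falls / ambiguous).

The first event is a negative demand shock: AD shifts left, which by itself pushes P down and Y down.
The second is a favourable supply shock: SRAS shifts right, which by itself pushes P down and Y up.
Both shocks push P down, so P falls. The two shocks push Y in opposite directions, so the effect on Y is ambiguous.

Price level: falls; output: ambiguous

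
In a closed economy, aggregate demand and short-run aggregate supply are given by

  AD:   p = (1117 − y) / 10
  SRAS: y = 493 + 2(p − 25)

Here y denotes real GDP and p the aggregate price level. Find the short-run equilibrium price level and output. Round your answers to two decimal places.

Write SRAS as y = 493 + 2p − 50 = 443 + 2p.
Rearrange AD to y = 1117 − 10p.
Set AD = SRAS: 1117 − 10p = 443 + 2p, so 674 = 12p and p = 56.17.
Substituting into AD, y = 1117 − 10p = 555.33.

p = 56.17, y = 555.33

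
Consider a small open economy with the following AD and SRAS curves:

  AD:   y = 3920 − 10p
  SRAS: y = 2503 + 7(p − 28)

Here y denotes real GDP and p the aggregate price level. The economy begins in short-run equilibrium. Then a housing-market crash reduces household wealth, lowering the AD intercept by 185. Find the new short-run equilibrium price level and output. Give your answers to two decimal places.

p = 84.00, y = 2895.00

This is a negative demand shock: AD shifts left.
New AD: y = 3735 − 10p.
SRAS can be written y = 2307 + 7p.
Set AD = SRAS: 3735 − 10p = 2307 + 7p, so 1428 = 17p and p = 84.00.
Substituting into AD, y = 2895.00.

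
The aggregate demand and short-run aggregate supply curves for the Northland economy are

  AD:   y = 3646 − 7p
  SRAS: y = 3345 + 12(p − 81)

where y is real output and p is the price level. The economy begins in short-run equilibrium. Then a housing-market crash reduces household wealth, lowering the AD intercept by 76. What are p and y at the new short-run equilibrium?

p = 63, y = 3129

This is a negative demand shock: AD shifts left.
New AD: y = 3570 − 7p.
SRAS can be written y = 2373 + 12p.
Set AD = SRAS: 3570 − 7p = 2373 + 12p, so 1197 = 19p and p = 63.
y = 3570 − 7·63 = 3129.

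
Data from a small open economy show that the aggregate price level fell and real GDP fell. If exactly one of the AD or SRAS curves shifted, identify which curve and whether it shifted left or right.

P fell and Y fell. An AD shift moves P and Y in the same direction; an SRAS shift moves them in opposite directions.
Here P and Y moved in the same direction, so the AD curve shifted.
Since Y fell, AD shifted left.

AD shifted left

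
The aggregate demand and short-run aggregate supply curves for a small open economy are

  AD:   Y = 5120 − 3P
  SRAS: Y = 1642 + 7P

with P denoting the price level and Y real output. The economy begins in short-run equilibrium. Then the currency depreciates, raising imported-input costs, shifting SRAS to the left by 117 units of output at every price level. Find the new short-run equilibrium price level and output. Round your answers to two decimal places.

This is a negative supply shock: SRAS shifts left.
New SRAS: Y = 1525 + 7P.
Set AD = SRAS: 5120 − 3P = 1525 + 7P, so 3595 = 10P and P = 359.50.
Substituting into AD, Y = 4041.50.

P = 359.50, Y = 4041.50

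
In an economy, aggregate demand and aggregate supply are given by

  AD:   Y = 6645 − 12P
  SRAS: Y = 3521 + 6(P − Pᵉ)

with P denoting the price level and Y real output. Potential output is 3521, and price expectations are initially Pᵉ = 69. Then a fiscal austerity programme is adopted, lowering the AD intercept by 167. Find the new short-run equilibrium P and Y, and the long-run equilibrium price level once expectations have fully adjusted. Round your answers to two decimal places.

Short run: P = 187.28, Y = 4230.67. Long run: P = 246.42.

AD shifts left: new AD is Y = 6478 − 12P. With Pᵉ = 69, SRAS is Y = 3107 + 6P.
Short run: 6478 − 12P = 3107 + 6P gives 3371 = 18P, so P = 187.28 and Y = 6478 − 12P = 4230.67.
Y = 4230.67 is above potential 3521; expectations adjust and SRAS shifts left until Y = 3521.
Long run: on the new AD curve, 3521 = 6478 − 12P gives P = 246.42.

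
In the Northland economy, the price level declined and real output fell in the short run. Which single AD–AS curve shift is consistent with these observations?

P fell and Y fell. An AD shift moves P and Y in the same direction; an SRAS shift moves them in opposite directions.
Here P and Y moved in the same direction, so the AD curve shifted.
Since Y fell, AD shifted left.

AD shifted left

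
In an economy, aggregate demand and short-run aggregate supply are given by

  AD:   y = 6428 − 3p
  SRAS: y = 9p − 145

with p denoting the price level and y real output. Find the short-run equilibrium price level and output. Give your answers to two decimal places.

Set AD = SRAS: 6428 − 3p = 9p − 145, so 6573 = 12p and p = 547.75.
Substituting into AD, y = 6428 − 3p = 4784.75.

p = 547.75, y = 4784.75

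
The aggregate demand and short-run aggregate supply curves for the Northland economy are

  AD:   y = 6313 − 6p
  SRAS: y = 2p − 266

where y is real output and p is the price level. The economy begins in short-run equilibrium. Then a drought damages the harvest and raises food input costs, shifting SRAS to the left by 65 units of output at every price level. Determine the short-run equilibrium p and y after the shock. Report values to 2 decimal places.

This is a negative supply shock: SRAS shifts left.
New SRAS: y = 2p − 331.
Set AD = SRAS: 6313 − 6p = 2p − 331, so 6644 = 8p and p = 830.50.
Substituting into AD, y = 1330.00.

p = 830.50, y = 1330.00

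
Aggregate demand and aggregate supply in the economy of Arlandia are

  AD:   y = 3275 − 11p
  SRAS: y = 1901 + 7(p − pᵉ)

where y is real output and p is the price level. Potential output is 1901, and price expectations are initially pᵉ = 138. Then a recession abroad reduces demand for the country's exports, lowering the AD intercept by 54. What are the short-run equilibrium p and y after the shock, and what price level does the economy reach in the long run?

Short run: p = 127, y = 1824. Long run: p = 120.

AD shifts left: new AD is y = 3221 − 11p. With pᵉ = 138, SRAS is y = 935 + 7p.
Short run: 3221 − 11p = 935 + 7p gives 2286 = 18p, so p = 127 and y = 3221 − 11·127 = 1824.
y = 1824 is below potential 1901; expectations adjust and SRAS shifts right until y = 1901.
Long run: on the new AD curve, 1901 = 3221 − 11p gives p = 120.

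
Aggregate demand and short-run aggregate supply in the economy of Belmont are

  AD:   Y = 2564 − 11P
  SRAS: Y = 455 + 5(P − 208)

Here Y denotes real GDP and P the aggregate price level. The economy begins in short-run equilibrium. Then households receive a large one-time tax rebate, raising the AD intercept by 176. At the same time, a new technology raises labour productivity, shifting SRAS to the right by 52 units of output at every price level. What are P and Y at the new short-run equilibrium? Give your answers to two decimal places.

P = 204.56, Y = 489.81

After both shocks: AD is Y = 2740 − 11P and SRAS is Y = 5P − 533.
Setting them equal: 3273 = 16P, so P = 204.56.
Substituting into AD, Y = 489.81.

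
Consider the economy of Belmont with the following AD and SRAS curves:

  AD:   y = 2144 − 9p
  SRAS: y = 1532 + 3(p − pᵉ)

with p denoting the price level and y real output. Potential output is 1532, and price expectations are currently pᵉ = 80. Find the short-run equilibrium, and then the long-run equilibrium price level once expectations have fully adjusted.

Short run: p = 71, y = 1505. Long run: p = 68.

Short run: with pᵉ = 80, SRAS is y = 1292 + 3p. Setting AD = SRAS gives 852 = 12p, so p = 71 and y = 2144 − 9·71 = 1505.
Output 1505 is below potential 1532, so over time expected prices fall and SRAS shifts right until y returns to 1532.
Long run: y = 1532 on the AD curve gives 1532 = 2144 − 9p, so p = 68.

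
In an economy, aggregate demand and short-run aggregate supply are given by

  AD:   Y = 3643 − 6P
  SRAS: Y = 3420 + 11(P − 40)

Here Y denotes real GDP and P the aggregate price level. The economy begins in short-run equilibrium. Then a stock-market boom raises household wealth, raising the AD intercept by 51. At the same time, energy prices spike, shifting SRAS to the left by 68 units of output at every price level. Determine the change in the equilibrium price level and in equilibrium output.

ΔP = +7, ΔY = +9

After both shocks: AD is Y = 3694 − 6P and SRAS is Y = 2912 + 11P.
Setting them equal: 782 = 17P, so P = 46.
Y = 3694 − 6·46 = 3418.
Initially P = 39, Y = 3409, so ΔP = +7 and ΔY = +9.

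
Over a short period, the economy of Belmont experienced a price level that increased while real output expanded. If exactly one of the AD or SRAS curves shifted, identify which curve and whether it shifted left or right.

AD shifted right

P rose and Y rose. An AD shift moves P and Y in the same direction; an SRAS shift moves them in opposite directions.
Here P and Y moved in the same direction, so the AD curve shifted.
Since Y rose, AD shifted right.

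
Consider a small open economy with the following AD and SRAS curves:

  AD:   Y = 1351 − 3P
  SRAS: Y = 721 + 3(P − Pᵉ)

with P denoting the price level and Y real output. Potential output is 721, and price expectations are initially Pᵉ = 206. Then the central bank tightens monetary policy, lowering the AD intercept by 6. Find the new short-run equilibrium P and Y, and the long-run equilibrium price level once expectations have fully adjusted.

Short run: P = 207, Y = 724. Long run: P = 208.

AD shifts left: new AD is Y = 1345 − 3P. With Pᵉ = 206, SRAS is Y = 103 + 3P.
Short run: 1345 − 3P = 103 + 3P gives 1242 = 6P, so P = 207 and Y = 1345 − 3·207 = 724.
Y = 724 is above potential 721; expectations adjust and SRAS shifts left until Y = 721.
Long run: on the new AD curve, 721 = 1345 − 3P gives P = 208.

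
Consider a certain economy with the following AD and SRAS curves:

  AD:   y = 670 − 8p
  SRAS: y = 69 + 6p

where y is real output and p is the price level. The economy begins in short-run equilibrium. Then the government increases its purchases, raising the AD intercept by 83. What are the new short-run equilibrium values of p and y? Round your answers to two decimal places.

This is a positive demand shock: AD shifts right.
New AD: y = 753 − 8p.
Set AD = SRAS: 753 − 8p = 69 + 6p, so 684 = 14p and p = 48.86.
Substituting into AD, y = 362.14.

p = 48.86, y = 362.14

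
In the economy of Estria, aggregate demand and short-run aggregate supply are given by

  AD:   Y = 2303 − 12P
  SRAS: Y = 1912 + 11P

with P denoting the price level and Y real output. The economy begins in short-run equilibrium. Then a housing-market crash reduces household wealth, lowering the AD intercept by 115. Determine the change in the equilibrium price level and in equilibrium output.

This is a negative demand shock: AD shifts left.
New AD: Y = 2188 − 12P.
Set AD = SRAS: 2188 − 12P = 1912 + 11P, so 276 = 23P and P = 12.
Y = 2188 − 12·12 = 2044.
Initially P = 17, Y = 2099, so ΔP = -5 and ΔY = -55.

ΔP = -5, ΔY = -55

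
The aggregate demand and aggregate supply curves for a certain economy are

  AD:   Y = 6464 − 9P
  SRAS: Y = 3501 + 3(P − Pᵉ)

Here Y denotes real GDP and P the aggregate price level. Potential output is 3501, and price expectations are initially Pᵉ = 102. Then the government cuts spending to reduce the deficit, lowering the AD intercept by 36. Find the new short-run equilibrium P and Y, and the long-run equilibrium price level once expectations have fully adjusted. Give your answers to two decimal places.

AD shifts left: new AD is Y = 6428 − 9P. With Pᵉ = 102, SRAS is Y = 3195 + 3P.
Short run: 6428 − 9P = 3195 + 3P gives 3233 = 12P, so P = 269.42 and Y = 6428 − 9P = 4003.25.
Y = 4003.25 is above potential 3501; expectations adjust and SRAS shifts left until Y = 3501.
Long run: on the new AD curve, 3501 = 6428 − 9P gives P = 325.22.

Short run: P = 269.42, Y = 4003.25. Long run: P = 325.22.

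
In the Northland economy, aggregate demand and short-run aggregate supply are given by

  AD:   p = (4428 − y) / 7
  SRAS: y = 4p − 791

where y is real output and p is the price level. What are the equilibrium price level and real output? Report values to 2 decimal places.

p = 474.45, y = 1106.82

Rearrange AD to y = 4428 − 7p.
Set AD = SRAS: 4428 − 7p = 4p − 791, so 5219 = 11p and p = 474.45.
Substituting into AD, y = 4428 − 7p = 1106.82.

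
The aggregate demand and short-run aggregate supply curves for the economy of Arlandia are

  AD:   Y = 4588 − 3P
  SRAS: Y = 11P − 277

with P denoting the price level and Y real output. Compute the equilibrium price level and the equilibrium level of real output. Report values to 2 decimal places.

P = 347.50, Y = 3545.50

Set AD = SRAS: 4588 − 3P = 11P − 277, so 4865 = 14P and P = 347.50.
Substituting into AD, Y = 4588 − 3P = 3545.50.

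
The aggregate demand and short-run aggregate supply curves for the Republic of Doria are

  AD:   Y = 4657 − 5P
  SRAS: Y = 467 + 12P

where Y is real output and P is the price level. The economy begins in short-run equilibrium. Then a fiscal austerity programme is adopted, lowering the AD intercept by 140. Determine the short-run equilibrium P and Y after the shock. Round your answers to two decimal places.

P = 238.24, Y = 3325.82

This is a negative demand shock: AD shifts left.
New AD: Y = 4517 − 5P.
Set AD = SRAS: 4517 − 5P = 467 + 12P, so 4050 = 17P and P = 238.24.
Substituting into AD, Y = 3325.82.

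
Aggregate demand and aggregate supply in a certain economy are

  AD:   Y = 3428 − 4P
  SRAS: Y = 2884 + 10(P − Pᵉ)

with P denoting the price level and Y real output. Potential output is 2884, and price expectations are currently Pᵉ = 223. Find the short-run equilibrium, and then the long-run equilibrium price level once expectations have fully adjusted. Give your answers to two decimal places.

Short run: with Pᵉ = 223, SRAS is Y = 654 + 10P. Setting AD = SRAS gives 2774 = 14P, so P = 198.14 and Y = 3428 − 4P = 2635.43.
Output 2635.43 is below potential 2884, so over time expected prices fall and SRAS shifts right until Y returns to 2884.
Long run: Y = 2884 on the AD curve gives 2884 = 3428 − 4P, so P = 136.00.

Short run: P = 198.14, Y = 2635.43. Long run: P = 136.00.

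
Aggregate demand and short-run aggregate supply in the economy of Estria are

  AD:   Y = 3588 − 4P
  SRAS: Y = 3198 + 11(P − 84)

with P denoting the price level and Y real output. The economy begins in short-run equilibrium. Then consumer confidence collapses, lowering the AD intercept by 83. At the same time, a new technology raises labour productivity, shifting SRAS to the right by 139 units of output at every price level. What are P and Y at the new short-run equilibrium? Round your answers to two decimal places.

P = 72.80, Y = 3213.80

After both shocks: AD is Y = 3505 − 4P and SRAS is Y = 2413 + 11P.
Setting them equal: 1092 = 15P, so P = 72.80.
Substituting into AD, Y = 3213.80.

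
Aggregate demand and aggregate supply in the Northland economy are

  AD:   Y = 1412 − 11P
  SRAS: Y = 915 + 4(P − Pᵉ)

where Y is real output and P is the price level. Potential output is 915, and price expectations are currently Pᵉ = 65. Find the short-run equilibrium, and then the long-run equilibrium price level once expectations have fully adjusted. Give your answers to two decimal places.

Short run: with Pᵉ = 65, SRAS is Y = 655 + 4P. Setting AD = SRAS gives 757 = 15P, so P = 50.47 and Y = 1412 − 11P = 856.87.
Output 856.87 is below potential 915, so over time expected prices fall and SRAS shifts right until Y returns to 915.
Long run: Y = 915 on the AD curve gives 915 = 1412 − 11P, so P = 45.18.

Short run: P = 50.47, Y = 856.87. Long run: P = 45.18.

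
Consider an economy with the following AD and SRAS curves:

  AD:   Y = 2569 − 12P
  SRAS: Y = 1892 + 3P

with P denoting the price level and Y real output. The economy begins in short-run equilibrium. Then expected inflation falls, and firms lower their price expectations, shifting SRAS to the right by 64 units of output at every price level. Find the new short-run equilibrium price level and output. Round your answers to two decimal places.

This is a positive supply shock: SRAS shifts right.
New SRAS: Y = 1956 + 3P.
Set AD = SRAS: 2569 − 12P = 1956 + 3P, so 613 = 15P and P = 40.87.
Substituting into AD, Y = 2078.60.

P = 40.87, Y = 2078.60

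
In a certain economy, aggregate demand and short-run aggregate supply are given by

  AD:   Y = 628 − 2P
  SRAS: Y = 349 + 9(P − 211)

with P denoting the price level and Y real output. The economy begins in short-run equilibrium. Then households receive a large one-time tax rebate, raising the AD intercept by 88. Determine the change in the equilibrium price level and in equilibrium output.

This is a positive demand shock: AD shifts right.
New AD: Y = 716 − 2P.
SRAS can be written Y = 9P − 1550.
Set AD = SRAS: 716 − 2P = 9P − 1550, so 2266 = 11P and P = 206.
Y = 716 − 2·206 = 304.
Initially P = 198, Y = 232, so ΔP = +8 and ΔY = +72.

ΔP = +8, ΔY = +72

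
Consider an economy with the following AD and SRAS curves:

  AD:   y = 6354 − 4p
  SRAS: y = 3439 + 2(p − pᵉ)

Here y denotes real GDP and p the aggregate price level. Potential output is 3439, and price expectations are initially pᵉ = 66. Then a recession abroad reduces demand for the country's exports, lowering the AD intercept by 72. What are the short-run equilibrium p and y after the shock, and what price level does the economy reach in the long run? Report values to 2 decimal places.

Short run: p = 495.83, y = 4298.67. Long run: p = 710.75.

AD shifts left: new AD is y = 6282 − 4p. With pᵉ = 66, SRAS is y = 3307 + 2p.
Short run: 6282 − 4p = 3307 + 2p gives 2975 = 6p, so p = 495.83 and y = 6282 − 4p = 4298.67.
y = 4298.67 is above potential 3439; expectations adjust and SRAS shifts left until y = 3439.
Long run: on the new AD curve, 3439 = 6282 − 4p gives p = 710.75.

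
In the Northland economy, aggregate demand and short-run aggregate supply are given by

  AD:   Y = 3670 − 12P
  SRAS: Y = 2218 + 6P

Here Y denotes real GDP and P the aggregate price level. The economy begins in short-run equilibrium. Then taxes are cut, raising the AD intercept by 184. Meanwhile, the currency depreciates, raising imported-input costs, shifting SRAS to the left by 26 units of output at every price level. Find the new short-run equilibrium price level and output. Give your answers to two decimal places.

After both shocks: AD is Y = 3854 − 12P and SRAS is Y = 2192 + 6P.
Setting them equal: 1662 = 18P, so P = 92.33.
Substituting into AD, Y = 2746.00.

P = 92.33, Y = 2746.00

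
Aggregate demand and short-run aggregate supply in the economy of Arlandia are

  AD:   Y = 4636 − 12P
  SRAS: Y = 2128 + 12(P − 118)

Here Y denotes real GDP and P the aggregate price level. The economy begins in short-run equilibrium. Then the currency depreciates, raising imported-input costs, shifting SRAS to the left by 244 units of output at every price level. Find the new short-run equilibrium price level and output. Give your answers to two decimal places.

P = 173.67, Y = 2552.00

This is a negative supply shock: SRAS shifts left.
New SRAS: Y = 468 + 12P.
Set AD = SRAS: 4636 − 12P = 468 + 12P, so 4168 = 24P and P = 173.67.
Substituting into AD, Y = 2552.00.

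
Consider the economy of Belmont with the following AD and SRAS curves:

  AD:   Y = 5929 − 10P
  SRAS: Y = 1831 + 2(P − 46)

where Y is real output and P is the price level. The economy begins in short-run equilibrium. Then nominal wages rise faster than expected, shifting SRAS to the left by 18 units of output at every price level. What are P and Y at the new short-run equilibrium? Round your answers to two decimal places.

This is a negative supply shock: SRAS shifts left.
New SRAS: Y = 1721 + 2P.
Set AD = SRAS: 5929 − 10P = 1721 + 2P, so 4208 = 12P and P = 350.67.
Substituting into AD, Y = 2422.33.

P = 350.67, Y = 2422.33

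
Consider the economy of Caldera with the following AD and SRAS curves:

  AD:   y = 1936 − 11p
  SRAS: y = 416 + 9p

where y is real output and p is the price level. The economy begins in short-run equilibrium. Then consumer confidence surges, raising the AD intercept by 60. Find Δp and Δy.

This is a positive demand shock: AD shifts right.
New AD: y = 1996 − 11p.
Set AD = SRAS: 1996 − 11p = 416 + 9p, so 1580 = 20p and p = 79.
y = 1996 − 11·79 = 1127.
Initially p = 76, y = 1100, so Δp = +3 and Δy = +27.

Δp = +3, Δy = +27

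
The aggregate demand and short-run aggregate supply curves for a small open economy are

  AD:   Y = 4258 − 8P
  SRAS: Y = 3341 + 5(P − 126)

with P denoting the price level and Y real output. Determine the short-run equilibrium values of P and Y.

Write SRAS as Y = 3341 + 5P − 630 = 2711 + 5P.
Set AD = SRAS: 4258 − 8P = 2711 + 5P, so 1547 = 13P and P = 119.
Then Y = 4258 − 8·119 = 3306.

P = 119, Y = 3306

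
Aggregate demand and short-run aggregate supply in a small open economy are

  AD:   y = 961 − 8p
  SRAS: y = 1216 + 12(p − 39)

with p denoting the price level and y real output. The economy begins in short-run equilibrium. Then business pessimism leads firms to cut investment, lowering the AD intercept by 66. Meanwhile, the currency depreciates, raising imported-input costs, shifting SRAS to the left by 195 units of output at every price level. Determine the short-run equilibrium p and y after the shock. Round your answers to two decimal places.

After both shocks: AD is y = 895 − 8p and SRAS is y = 553 + 12p.
Setting them equal: 342 = 20p, so p = 17.10.
Substituting into AD, y = 758.20.

p = 17.10, y = 758.20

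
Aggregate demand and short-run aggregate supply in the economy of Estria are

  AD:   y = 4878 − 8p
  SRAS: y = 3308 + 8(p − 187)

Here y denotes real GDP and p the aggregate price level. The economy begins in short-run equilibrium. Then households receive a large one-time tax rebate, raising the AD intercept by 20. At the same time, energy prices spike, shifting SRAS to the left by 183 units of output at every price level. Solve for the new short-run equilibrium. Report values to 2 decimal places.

p = 204.31, y = 3263.50

After both shocks: AD is y = 4898 − 8p and SRAS is y = 1629 + 8p.
Setting them equal: 3269 = 16p, so p = 204.31.
Substituting into AD, y = 3263.50.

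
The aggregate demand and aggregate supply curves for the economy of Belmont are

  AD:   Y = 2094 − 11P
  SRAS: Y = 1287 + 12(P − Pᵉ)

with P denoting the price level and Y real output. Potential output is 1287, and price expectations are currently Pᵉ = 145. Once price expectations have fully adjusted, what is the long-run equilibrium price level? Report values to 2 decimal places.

Long-run P = 73.36

Short run: with Pᵉ = 145, SRAS is Y = 12P − 453. Setting AD = SRAS gives 2547 = 23P, so P = 110.74 and Y = 2094 − 11P = 875.87.
Output 875.87 is below potential 1287, so over time expected prices fall and SRAS shifts right until Y returns to 1287.
Long run: Y = 1287 on the AD curve gives 1287 = 2094 − 11P, so P = 73.36.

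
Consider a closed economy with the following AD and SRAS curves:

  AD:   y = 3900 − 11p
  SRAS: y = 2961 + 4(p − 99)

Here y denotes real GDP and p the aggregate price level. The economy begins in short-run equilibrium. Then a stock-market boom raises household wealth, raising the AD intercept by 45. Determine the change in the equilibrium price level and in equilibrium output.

Δp = +3, Δy = +12

This is a positive demand shock: AD shifts right.
New AD: y = 3945 − 11p.
SRAS can be written y = 2565 + 4p.
Set AD = SRAS: 3945 − 11p = 2565 + 4p, so 1380 = 15p and p = 92.
y = 3945 − 11·92 = 2933.
Initially p = 89, y = 2921, so Δp = +3 and Δy = +12.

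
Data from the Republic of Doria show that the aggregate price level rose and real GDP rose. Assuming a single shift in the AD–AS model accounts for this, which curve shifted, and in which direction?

P rose and Y rose. An AD shift moves P and Y in the same direction; an SRAS shift moves them in opposite directions.
Here P and Y moved in the same direction, so the AD curve shifted.
Since Y rose, AD shifted right.

AD shifted right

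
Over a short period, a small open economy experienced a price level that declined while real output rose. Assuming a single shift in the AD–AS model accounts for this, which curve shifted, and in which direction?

SRAS shifted right

P fell and Y rose. An AD shift moves P and Y in the same direction; an SRAS shift moves them in opposite directions.
Here P and Y moved in opposite directions, so the SRAS curve shifted.
Since Y rose, SRAS shifted right.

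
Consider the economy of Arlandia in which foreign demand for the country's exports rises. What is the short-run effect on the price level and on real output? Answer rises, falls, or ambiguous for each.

Price level: rises; output: rises

This is a positive demand shock: AD shifts right.
Moving along the upward-sloping SRAS curve, P rises and Y rises.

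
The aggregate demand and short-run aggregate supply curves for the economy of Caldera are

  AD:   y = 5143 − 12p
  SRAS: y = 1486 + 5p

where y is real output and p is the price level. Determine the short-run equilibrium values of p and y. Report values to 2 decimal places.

p = 215.12, y = 2561.59

Set AD = SRAS: 5143 − 12p = 1486 + 5p, so 3657 = 17p and p = 215.12.
Substituting into AD, y = 5143 − 12p = 2561.59.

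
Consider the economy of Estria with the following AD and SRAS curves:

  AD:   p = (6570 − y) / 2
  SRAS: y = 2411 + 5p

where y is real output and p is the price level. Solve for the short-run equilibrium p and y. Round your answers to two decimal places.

p = 594.14, y = 5381.71

Rearrange AD to y = 6570 − 2p.
Set AD = SRAS: 6570 − 2p = 2411 + 5p, so 4159 = 7p and p = 594.14.
Substituting into AD, y = 6570 − 2p = 5381.71.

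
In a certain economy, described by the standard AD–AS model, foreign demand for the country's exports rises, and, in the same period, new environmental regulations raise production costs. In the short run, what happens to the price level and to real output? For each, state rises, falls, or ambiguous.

Price level: rises; output: ambiguous

The first event is a positive demand shock: AD shifts right, which by itself pushes P up and Y up.
The second is an adverse supply shock: SRAS shifts left, which by itself pushes P up and Y down.
Both shocks push P up, so P rises. The two shocks push Y in opposite directions, so the effect on Y is ambiguous.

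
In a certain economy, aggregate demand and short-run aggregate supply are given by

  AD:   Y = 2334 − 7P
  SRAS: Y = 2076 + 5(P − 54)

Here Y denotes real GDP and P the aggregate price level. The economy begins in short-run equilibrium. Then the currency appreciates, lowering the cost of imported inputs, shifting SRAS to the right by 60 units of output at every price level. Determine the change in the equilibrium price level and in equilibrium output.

ΔP = -5, ΔY = +35

This is a positive supply shock: SRAS shifts right.
New SRAS: Y = 1866 + 5P.
Set AD = SRAS: 2334 − 7P = 1866 + 5P, so 468 = 12P and P = 39.
Y = 2334 − 7·39 = 2061.
Initially P = 44, Y = 2026, so ΔP = -5 and ΔY = +35.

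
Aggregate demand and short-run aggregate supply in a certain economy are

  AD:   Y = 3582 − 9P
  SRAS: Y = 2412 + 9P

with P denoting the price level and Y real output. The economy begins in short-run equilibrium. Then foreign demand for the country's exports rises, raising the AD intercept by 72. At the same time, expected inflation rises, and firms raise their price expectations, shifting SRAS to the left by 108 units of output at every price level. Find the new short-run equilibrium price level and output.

P = 75, Y = 2979

After both shocks: AD is Y = 3654 − 9P and SRAS is Y = 2304 + 9P.
Setting them equal: 1350 = 18P, so P = 75.
Y = 3654 − 9·75 = 2979.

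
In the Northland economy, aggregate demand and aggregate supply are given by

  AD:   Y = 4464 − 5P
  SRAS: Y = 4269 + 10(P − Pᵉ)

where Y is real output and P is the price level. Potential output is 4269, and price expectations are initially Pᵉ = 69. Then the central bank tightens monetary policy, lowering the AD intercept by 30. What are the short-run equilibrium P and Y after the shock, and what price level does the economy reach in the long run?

AD shifts left: new AD is Y = 4434 − 5P. With Pᵉ = 69, SRAS is Y = 3579 + 10P.
Short run: 4434 − 5P = 3579 + 10P gives 855 = 15P, so P = 57 and Y = 4434 − 5·57 = 4149.
Y = 4149 is below potential 4269; expectations adjust and SRAS shifts right until Y = 4269.
Long run: on the new AD curve, 4269 = 4434 − 5P gives P = 33.

Short run: P = 57, Y = 4149. Long run: P = 33.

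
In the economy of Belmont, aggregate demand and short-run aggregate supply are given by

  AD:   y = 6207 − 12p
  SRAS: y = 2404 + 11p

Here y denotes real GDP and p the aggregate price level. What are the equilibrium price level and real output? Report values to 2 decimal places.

Set AD = SRAS: 6207 − 12p = 2404 + 11p, so 3803 = 23p and p = 165.35.
Substituting into AD, y = 6207 − 12p = 4222.83.

p = 165.35, y = 4222.83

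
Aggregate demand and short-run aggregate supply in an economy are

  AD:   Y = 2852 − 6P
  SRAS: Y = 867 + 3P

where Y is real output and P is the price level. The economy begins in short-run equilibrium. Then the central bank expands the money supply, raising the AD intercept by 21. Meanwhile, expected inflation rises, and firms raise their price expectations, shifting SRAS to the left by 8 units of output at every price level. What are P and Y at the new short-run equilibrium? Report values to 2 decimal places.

P = 223.78, Y = 1530.33

After both shocks: AD is Y = 2873 − 6P and SRAS is Y = 859 + 3P.
Setting them equal: 2014 = 9P, so P = 223.78.
Substituting into AD, Y = 1530.33.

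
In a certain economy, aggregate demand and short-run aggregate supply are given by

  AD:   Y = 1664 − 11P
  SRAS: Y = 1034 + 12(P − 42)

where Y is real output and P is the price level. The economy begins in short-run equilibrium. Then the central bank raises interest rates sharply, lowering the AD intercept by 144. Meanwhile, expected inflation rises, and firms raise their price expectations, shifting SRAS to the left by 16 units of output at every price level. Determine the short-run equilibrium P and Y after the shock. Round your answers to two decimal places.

After both shocks: AD is Y = 1520 − 11P and SRAS is Y = 514 + 12P.
Setting them equal: 1006 = 23P, so P = 43.74.
Substituting into AD, Y = 1038.87.

P = 43.74, Y = 1038.87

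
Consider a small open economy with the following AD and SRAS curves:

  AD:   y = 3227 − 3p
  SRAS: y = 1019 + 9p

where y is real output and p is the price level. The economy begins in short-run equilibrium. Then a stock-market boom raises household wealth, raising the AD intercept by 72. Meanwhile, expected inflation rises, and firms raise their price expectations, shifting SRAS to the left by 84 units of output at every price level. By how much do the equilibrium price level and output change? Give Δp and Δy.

After both shocks: AD is y = 3299 − 3p and SRAS is y = 935 + 9p.
Setting them equal: 2364 = 12p, so p = 197.
y = 3299 − 3·197 = 2708.
Initially p = 184, y = 2675, so Δp = +13 and Δy = +33.

Δp = +13, Δy = +33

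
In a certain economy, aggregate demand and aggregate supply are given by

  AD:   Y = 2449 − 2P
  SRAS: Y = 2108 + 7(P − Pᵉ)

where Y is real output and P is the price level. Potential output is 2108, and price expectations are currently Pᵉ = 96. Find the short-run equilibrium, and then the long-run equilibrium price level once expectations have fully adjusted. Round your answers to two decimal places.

Short run: with Pᵉ = 96, SRAS is Y = 1436 + 7P. Setting AD = SRAS gives 1013 = 9P, so P = 112.56 and Y = 2449 − 2P = 2223.89.
Output 2223.89 is above potential 2108, so over time expected prices rise and SRAS shifts left until Y returns to 2108.
Long run: Y = 2108 on the AD curve gives 2108 = 2449 − 2P, so P = 170.50.

Short run: P = 112.56, Y = 2223.89. Long run: P = 170.50.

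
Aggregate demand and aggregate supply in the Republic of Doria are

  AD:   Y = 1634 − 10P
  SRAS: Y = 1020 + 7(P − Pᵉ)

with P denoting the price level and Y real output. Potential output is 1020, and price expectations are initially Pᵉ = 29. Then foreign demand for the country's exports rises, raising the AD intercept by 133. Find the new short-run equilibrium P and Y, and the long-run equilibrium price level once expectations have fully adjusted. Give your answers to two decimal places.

AD shifts right: new AD is Y = 1767 − 10P. With Pᵉ = 29, SRAS is Y = 817 + 7P.
Short run: 1767 − 10P = 817 + 7P gives 950 = 17P, so P = 55.88 and Y = 1767 − 10P = 1208.18.
Y = 1208.18 is above potential 1020; expectations adjust and SRAS shifts left until Y = 1020.
Long run: on the new AD curve, 1020 = 1767 − 10P gives P = 74.70.

Short run: P = 55.88, Y = 1208.18. Long run: P = 74.70.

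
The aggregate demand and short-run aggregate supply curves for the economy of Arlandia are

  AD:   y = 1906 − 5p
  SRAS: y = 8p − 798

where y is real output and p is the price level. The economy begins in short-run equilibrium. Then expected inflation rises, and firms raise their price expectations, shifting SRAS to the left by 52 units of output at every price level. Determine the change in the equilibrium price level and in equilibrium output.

Δp = +4, Δy = -20

This is a negative supply shock: SRAS shifts left.
New SRAS: y = 8p − 850.
Set AD = SRAS: 1906 − 5p = 8p − 850, so 2756 = 13p and p = 212.
y = 1906 − 5·212 = 846.
Initially p = 208, y = 866, so Δp = +4 and Δy = -20.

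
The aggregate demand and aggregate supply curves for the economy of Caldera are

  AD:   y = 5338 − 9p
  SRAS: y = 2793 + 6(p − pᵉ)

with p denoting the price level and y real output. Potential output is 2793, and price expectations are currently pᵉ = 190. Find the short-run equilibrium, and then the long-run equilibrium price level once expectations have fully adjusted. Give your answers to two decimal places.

Short run: with pᵉ = 190, SRAS is y = 1653 + 6p. Setting AD = SRAS gives 3685 = 15p, so p = 245.67 and y = 5338 − 9p = 3127.00.
Output 3127.00 is above potential 2793, so over time expected prices rise and SRAS shifts left until y returns to 2793.
Long run: y = 2793 on the AD curve gives 2793 = 5338 − 9p, so p = 282.78.

Short run: p = 245.67, y = 3127.00. Long run: p = 282.78.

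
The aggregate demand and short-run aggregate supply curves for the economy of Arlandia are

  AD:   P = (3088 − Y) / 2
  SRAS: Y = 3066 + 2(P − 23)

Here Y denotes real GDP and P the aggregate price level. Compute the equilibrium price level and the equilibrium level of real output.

Write SRAS as Y = 3066 + 2P − 46 = 3020 + 2P.
Rearrange AD to Y = 3088 − 2P.
Set AD = SRAS: 3088 − 2P = 3020 + 2P, so 68 = 4P and P = 17.
Then Y = 3088 − 2·17 = 3054.

P = 17, Y = 3054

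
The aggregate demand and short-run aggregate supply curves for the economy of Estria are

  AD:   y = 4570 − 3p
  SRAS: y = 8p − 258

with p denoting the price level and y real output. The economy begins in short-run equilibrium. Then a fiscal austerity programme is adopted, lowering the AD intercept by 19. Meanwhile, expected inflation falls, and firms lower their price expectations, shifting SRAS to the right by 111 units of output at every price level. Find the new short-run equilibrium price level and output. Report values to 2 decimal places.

p = 427.09, y = 3269.73

After both shocks: AD is y = 4551 − 3p and SRAS is y = 8p − 147.
Setting them equal: 4698 = 11p, so p = 427.09.
Substituting into AD, y = 3269.73.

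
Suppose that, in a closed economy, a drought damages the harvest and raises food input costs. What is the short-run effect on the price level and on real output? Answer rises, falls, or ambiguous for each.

This is an adverse supply shock: SRAS shifts left.
Moving along the downward-sloping AD curve, P rises and Y falls.

Price level: rises; output: falls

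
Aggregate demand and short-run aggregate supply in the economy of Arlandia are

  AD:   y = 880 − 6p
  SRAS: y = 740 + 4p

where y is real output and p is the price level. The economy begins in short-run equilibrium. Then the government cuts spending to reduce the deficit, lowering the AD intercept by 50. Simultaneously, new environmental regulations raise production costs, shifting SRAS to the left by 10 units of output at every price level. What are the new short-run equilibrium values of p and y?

p = 10, y = 770

After both shocks: AD is y = 830 − 6p and SRAS is y = 730 + 4p.
Setting them equal: 100 = 10p, so p = 10.
y = 830 − 6·10 = 770.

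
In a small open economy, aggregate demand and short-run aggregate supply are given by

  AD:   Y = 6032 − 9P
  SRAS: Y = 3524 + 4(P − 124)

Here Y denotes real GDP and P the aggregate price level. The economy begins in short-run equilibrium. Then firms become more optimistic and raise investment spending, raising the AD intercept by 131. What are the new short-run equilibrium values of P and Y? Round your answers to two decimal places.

This is a positive demand shock: AD shifts right.
New AD: Y = 6163 − 9P.
SRAS can be written Y = 3028 + 4P.
Set AD = SRAS: 6163 − 9P = 3028 + 4P, so 3135 = 13P and P = 241.15.
Substituting into AD, Y = 3992.62.

P = 241.15, Y = 3992.62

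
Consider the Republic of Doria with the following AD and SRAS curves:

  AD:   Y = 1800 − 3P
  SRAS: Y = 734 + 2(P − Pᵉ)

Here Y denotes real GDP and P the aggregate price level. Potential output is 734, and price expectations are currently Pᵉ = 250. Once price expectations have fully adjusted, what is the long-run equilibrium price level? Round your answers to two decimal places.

Short run: with Pᵉ = 250, SRAS is Y = 234 + 2P. Setting AD = SRAS gives 1566 = 5P, so P = 313.20 and Y = 1800 − 3P = 860.40.
Output 860.40 is above potential 734, so over time expected prices rise and SRAS shifts left until Y returns to 734.
Long run: Y = 734 on the AD curve gives 734 = 1800 − 3P, so P = 355.33.

Long-run P = 355.33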